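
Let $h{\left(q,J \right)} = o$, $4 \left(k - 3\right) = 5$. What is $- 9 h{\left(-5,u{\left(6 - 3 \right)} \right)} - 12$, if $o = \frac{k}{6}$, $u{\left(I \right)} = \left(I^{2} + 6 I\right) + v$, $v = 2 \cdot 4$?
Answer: $- \frac{147}{8} \approx -18.375$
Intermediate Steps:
$k = \frac{17}{4}$ ($k = 3 + \frac{1}{4} \cdot 5 = 3 + \frac{5}{4} = \frac{17}{4} \approx 4.25$)
$v = 8$
$u{\left(I \right)} = 8 + I^{2} + 6 I$ ($u{\left(I \right)} = \left(I^{2} + 6 I\right) + 8 = 8 + I^{2} + 6 I$)
$o = \frac{17}{24}$ ($o = \frac{17}{4 \cdot 6} = \frac{17}{4} \cdot \frac{1}{6} = \frac{17}{24} \approx 0.70833$)
$h{\left(q,J \right)} = \frac{17}{24}$
$- 9 h{\left(-5,u{\left(6 - 3 \right)} \right)} - 12 = \left(-9\right) \frac{17}{24} - 12 = - \frac{51}{8} - 12 = - \frac{147}{8}$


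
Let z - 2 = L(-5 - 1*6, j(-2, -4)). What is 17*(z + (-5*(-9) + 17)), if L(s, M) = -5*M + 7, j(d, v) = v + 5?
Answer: 1122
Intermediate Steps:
j(d, v) = 5 + v
L(s, M) = 7 - 5*M
z = 4 (z = 2 + (7 - 5*(5 - 4)) = 2 + (7 - 5*1) = 2 + (7 - 5) = 2 + 2 = 4)
17*(z + (-5*(-9) + 17)) = 17*(4 + (-5*(-9) + 17)) = 17*(4 + (45 + 17)) = 17*(4 + 62) = 17*66 = 1122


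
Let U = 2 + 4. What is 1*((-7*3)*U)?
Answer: -126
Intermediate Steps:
U = 6
1*((-7*3)*U) = 1*(-7*3*6) = 1*(-21*6) = 1*(-126) = -126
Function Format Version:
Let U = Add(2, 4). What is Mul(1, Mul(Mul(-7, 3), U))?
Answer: -126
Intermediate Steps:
U = 6
Mul(1, Mul(Mul(-7, 3), U)) = Mul(1, Mul(Mul(-7, 3), 6)) = Mul(1, Mul(-21, 6)) = Mul(1, -126) = -126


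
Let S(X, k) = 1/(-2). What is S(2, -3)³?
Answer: -⅛ ≈ -0.12500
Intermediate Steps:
S(X, k) = -½
S(2, -3)³ = (-½)³ = -⅛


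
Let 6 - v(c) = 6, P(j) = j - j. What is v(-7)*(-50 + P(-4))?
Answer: 0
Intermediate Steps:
P(j) = 0
v(c) = 0 (v(c) = 6 - 1*6 = 6 - 6 = 0)
v(-7)*(-50 + P(-4)) = 0*(-50 + 0) = 0*(-50) = 0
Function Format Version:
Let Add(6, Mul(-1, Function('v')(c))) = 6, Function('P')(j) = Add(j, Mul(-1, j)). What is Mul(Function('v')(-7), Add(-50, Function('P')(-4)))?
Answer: 0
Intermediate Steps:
Function('P')(j) = 0
Function('v')(c) = 0 (Function('v')(c) = Add(6, Mul(-1, 6)) = Add(6, -6) = 0)
Mul(Function('v')(-7), Add(-50, Function('P')(-4))) = Mul(0, Add(-50, 0)) = Mul(0, -50) = 0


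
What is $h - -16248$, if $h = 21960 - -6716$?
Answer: $44924$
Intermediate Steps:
$h = 28676$ ($h = 21960 + 6716 = 28676$)
$h - -16248 = 28676 - -16248 = 28676 + 16248 = 44924$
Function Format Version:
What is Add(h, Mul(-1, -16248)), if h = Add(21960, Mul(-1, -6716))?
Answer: 44924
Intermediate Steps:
h = 28676 (h = Add(21960, 6716) = 28676)
Add(h, Mul(-1, -16248)) = Add(28676, Mul(-1, -16248)) = Add(28676, 16248) = 44924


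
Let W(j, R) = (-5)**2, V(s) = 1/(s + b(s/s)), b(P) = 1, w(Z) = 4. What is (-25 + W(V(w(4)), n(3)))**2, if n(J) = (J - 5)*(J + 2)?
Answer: 0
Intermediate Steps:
n(J) = (-5 + J)*(2 + J)
V(s) = 1/(1 + s) (V(s) = 1/(s + 1) = 1/(1 + s))
W(j, R) = 25
(-25 + W(V(w(4)), n(3)))**2 = (-25 + 25)**2 = 0**2 = 0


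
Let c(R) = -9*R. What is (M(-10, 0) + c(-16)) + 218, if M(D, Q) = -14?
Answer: 348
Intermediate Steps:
(M(-10, 0) + c(-16)) + 218 = (-14 - 9*(-16)) + 218 = (-14 + 144) + 218 = 130 + 218 = 348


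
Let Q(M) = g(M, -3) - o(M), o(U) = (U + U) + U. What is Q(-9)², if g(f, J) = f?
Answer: 324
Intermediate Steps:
o(U) = 3*U (o(U) = 2*U + U = 3*U)
Q(M) = -2*M (Q(M) = M - 3*M = -2*M)
Q(-9)² = (-2*(-9))² = 18² = 324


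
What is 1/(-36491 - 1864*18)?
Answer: -1/70043 ≈ -1.4277e-5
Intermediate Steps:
1/(-36491 - 1864*18) = 1/(-36491 - 33552) = 1/(-70043) = -1/70043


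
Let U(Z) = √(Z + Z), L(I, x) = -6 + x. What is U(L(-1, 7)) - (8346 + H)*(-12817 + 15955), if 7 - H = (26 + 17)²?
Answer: -20409552 + √2 ≈ -2.0410e+7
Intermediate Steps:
H = -1842 (H = 7 - (26 + 17)² = 7 - 1*43² = 7 - 1*1849 = 7 - 1849 = -1842)
U(Z) = √2*√Z (U(Z) = √(2*Z) = √2*√Z)
U(L(-1, 7)) - (8346 + H)*(-12817 + 15955) = √2*√(-6 + 7) - (8346 - 1842)*(-12817 + 15955) = √2*√1 - 6504*3138 = √2*1 - 1*20409552 = √2 - 20409552 = -20409552 + √2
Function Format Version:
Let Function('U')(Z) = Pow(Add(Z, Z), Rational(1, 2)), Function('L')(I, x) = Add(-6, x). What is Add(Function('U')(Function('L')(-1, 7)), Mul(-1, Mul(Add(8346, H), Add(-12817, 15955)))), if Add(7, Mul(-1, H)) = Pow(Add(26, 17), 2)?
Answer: Add(-20409552, Pow(2, Rational(1, 2))) ≈ -2.0410e+7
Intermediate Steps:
H = -1842 (H = Add(7, Mul(-1, Pow(Add(26, 17), 2))) = Add(7, Mul(-1, Pow(43, 2))) = Add(7, Mul(-1, 1849)) = Add(7, -1849) = -1842)
Function('U')(Z) = Mul(Pow(2, Rational(1, 2)), Pow(Z, Rational(1, 2))) (Function('U')(Z) = Pow(Mul(2, Z), Rational(1, 2)) = Mul(Pow(2, Rational(1, 2)), Pow(Z, Rational(1, 2))))
Add(Function('U')(Function('L')(-1, 7)), Mul(-1, Mul(Add(8346, H), Add(-12817, 15955)))) = Add(Mul(Pow(2, Rational(1, 2)), Pow(Add(-6, 7), Rational(1, 2))), Mul(-1, Mul(Add(8346, -1842), Add(-12817, 15955)))) = Add(Mul(Pow(2, Rational(1, 2)), Pow(1, Rational(1, 2))), Mul(-1, Mul(6504, 3138))) = Add(Mul(Pow(2, Rational(1, 2)), 1), Mul(-1, 20409552)) = Add(Pow(2, Rational(1, 2)), -20409552) = Add(-20409552, Pow(2, Rational(1, 2)))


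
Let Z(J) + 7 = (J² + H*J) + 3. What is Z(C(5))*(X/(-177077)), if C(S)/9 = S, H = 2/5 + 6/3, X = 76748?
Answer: -163396492/177077 ≈ -922.74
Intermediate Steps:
H = 12/5 (H = 2*(⅕) + 6*(⅓) = ⅖ + 2 = 12/5 ≈ 2.4000)
C(S) = 9*S
Z(J) = -4 + J² + 12*J/5 (Z(J) = -7 + ((J² + 12*J/5) + 3) = -7 + (3 + J² + 12*J/5) = -4 + J² + 12*J/5)
Z(C(5))*(X/(-177077)) = (-4 + (9*5)² + 12*(9*5)/5)*(76748/(-177077)) = (-4 + 45² + (12/5)*45)*(76748*(-1/177077)) = (-4 + 2025 + 108)*(-76748/177077) = 2129*(-76748/177077) = -163396492/177077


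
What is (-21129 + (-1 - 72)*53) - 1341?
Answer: -26339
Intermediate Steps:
(-21129 + (-1 - 72)*53) - 1341 = (-21129 - 73*53) - 1341 = (-21129 - 3869) - 1341 = -24998 - 1341 = -26339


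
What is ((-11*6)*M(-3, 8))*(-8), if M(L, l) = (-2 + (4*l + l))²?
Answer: 762432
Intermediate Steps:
M(L, l) = (-2 + 5*l)²
((-11*6)*M(-3, 8))*(-8) = ((-11*6)*(-2 + 5*8)²)*(-8) = -66*(-2 + 40)²*(-8) = -66*38²*(-8) = -66*1444*(-8) = -95304*(-8) = 762432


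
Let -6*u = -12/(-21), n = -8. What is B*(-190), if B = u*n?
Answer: -3040/21 ≈ -144.76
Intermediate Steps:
u = -2/21 (u = -(-2)/(-21) = -(-2)*(-1)/21 = -⅙*4/7 = -2/21 ≈ -0.095238)
B = 16/21 (B = -2/21*(-8) = 16/21 ≈ 0.76190)
B*(-190) = (16/21)*(-190) = -3040/21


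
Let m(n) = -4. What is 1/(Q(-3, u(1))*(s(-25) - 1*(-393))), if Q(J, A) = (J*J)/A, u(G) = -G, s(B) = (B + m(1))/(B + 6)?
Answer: -19/67464 ≈ -0.00028163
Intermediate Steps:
s(B) = (-4 + B)/(6 + B) (s(B) = (B - 4)/(B + 6) = (-4 + B)/(6 + B))
Q(J, A) = J²/A
1/(Q(-3, u(1))*(s(-25) - 1*(-393))) = 1/(((-3)²/(-1*1))*((-4 - 25)/(6 - 25) - 1*(-393))) = 1/((9/(-1))*(-29/(-19) + 393)) = 1/((-1*9)*(-1/19*(-29) + 393)) = 1/(-9*(29/19 + 393)) = 1/(-9*7496/19) = 1/(-67464/19) = -19/67464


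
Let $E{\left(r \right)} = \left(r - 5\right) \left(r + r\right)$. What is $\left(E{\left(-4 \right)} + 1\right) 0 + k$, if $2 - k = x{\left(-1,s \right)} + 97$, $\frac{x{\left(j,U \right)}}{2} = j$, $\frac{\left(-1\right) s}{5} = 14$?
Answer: $-93$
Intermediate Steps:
$s = -70$ ($s = \left(-5\right) 14 = -70$)
$x{\left(j,U \right)} = 2 j$
$k = -93$ ($k = 2 - \left(2 \left(-1\right) + 97\right) = 2 - \left(-2 + 97\right) = 2 - 95 = -93$)
$E{\left(r \right)} = 2 r \left(-5 + r\right)$ ($E{\left(r \right)} = \left(-5 + r\right) 2 r = 2 r \left(-5 + r\right)$)
$\left(E{\left(-4 \right)} + 1\right) 0 + k = \left(2 \left(-4\right) \left(-5 - 4\right) + 1\right) 0 - 93 = \left(2 \left(-4\right) \left(-9\right) + 1\right) 0 - 93 = \left(72 + 1\right) 0 - 93 = 73 \cdot 0 - 93 = 0 - 93 = -93$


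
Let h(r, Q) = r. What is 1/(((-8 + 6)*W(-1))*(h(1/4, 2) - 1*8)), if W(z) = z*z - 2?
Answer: -2/31 ≈ -0.064516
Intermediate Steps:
W(z) = -2 + z² (W(z) = z² - 2 = -2 + z²)
1/(((-8 + 6)*W(-1))*(h(1/4, 2) - 1*8)) = 1/(((-8 + 6)*(-2 + (-1)²))*(1/4 - 1*8)) = 1/((-2*(-2 + 1))*(¼ - 8)) = 1/(-2*(-1)*(-31/4)) = 1/(2*(-31/4)) = 1/(-31/2) = -2/31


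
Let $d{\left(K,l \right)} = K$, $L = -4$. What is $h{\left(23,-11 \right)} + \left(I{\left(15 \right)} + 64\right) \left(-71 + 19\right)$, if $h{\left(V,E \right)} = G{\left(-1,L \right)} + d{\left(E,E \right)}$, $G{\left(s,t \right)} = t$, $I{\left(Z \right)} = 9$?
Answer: $-3811$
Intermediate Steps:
$h{\left(V,E \right)} = -4 + E$
$h{\left(23,-11 \right)} + \left(I{\left(15 \right)} + 64\right) \left(-71 + 19\right) = \left(-4 - 11\right) + \left(9 + 64\right) \left(-71 + 19\right) = -15 + 73 \left(-52\right) = -15 - 3796 = -3811$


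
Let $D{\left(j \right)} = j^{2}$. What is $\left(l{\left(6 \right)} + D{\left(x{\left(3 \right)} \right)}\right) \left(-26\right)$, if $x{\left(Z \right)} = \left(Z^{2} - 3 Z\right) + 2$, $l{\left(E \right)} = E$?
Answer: $-260$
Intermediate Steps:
$x{\left(Z \right)} = 2 + Z^{2} - 3 Z$
$\left(l{\left(6 \right)} + D{\left(x{\left(3 \right)} \right)}\right) \left(-26\right) = \left(6 + \left(2 + 3^{2} - 9\right)^{2}\right) \left(-26\right) = \left(6 + \left(2 + 9 - 9\right)^{2}\right) \left(-26\right) = \left(6 + 2^{2}\right) \left(-26\right) = \left(6 + 4\right) \left(-26\right) = 10 \left(-26\right) = -260$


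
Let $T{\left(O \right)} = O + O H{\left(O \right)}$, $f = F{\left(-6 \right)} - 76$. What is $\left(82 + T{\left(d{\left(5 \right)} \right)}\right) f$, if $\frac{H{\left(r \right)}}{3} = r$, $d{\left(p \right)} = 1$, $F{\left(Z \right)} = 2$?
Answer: $-6364$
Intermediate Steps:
$H{\left(r \right)} = 3 r$
$f = -74$ ($f = 2 - 76 = -74$)
$T{\left(O \right)} = O + 3 O^{2}$ ($T{\left(O \right)} = O + O 3 O = O + 3 O^{2}$)
$\left(82 + T{\left(d{\left(5 \right)} \right)}\right) f = \left(82 + 1 \left(1 + 3 \cdot 1\right)\right) \left(-74\right) = \left(82 + 1 \left(1 + 3\right)\right) \left(-74\right) = \left(82 + 1 \cdot 4\right) \left(-74\right) = \left(82 + 4\right) \left(-74\right) = 86 \left(-74\right) = -6364$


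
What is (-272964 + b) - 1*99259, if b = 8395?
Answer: -363828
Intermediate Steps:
(-272964 + b) - 1*99259 = (-272964 + 8395) - 1*99259 = -264569 - 99259 = -363828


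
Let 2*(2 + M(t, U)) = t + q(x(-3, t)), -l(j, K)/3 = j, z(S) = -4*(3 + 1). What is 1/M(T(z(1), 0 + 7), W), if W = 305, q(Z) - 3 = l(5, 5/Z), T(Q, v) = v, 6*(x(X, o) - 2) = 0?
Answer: -2/9 ≈ -0.22222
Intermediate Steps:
x(X, o) = 2 (x(X, o) = 2 + (⅙)*0 = 2 + 0 = 2)
z(S) = -16 (z(S) = -4*4 = -16)
l(j, K) = -3*j
q(Z) = -12 (q(Z) = 3 - 3*5 = 3 - 15 = -12)
M(t, U) = -8 + t/2 (M(t, U) = -2 + (t - 12)/2 = -2 + (-12 + t)/2 = -2 + (-6 + t/2) = -8 + t/2)
1/M(T(z(1), 0 + 7), W) = 1/(-8 + (0 + 7)/2) = 1/(-8 + (½)*7) = 1/(-8 + 7/2) = 1/(-9/2) = -2/9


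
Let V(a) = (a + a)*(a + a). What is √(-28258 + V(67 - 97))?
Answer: I*√24658 ≈ 157.03*I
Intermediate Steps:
V(a) = 4*a² (V(a) = (2*a)*(2*a) = 4*a²)
√(-28258 + V(67 - 97)) = √(-28258 + 4*(67 - 97)²) = √(-28258 + 4*(-30)²) = √(-28258 + 4*900) = √(-28258 + 3600) = √(-24658) = I*√24658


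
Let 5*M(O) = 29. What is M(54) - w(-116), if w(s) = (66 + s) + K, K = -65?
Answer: 604/5 ≈ 120.80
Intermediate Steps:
M(O) = 29/5 (M(O) = (⅕)*29 = 29/5)
w(s) = 1 + s (w(s) = (66 + s) - 65 = 1 + s)
M(54) - w(-116) = 29/5 - (1 - 116) = 29/5 - 1*(-115) = 29/5 + 115 = 604/5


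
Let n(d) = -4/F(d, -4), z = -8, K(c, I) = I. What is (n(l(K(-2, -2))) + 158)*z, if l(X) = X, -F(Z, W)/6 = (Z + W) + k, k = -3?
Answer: -34112/27 ≈ -1263.4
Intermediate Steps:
F(Z, W) = 18 - 6*W - 6*Z (F(Z, W) = -6*((Z + W) - 3) = -6*((W + Z) - 3) = -6*(-3 + W + Z) = 18 - 6*W - 6*Z)
n(d) = -4/(42 - 6*d) (n(d) = -4/(18 - 6*(-4) - 6*d) = -4/(18 + 24 - 6*d) = -4/(42 - 6*d))
(n(l(K(-2, -2))) + 158)*z = (2/(3*(-7 - 2)) + 158)*(-8) = ((2/3)/(-9) + 158)*(-8) = ((2/3)*(-1/9) + 158)*(-8) = (-2/27 + 158)*(-8) = (4264/27)*(-8) = -34112/27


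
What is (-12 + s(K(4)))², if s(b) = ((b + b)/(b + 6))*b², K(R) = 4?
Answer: 16/25 ≈ 0.64000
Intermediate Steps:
s(b) = 2*b³/(6 + b) (s(b) = ((2*b)/(6 + b))*b² = (2*b/(6 + b))*b² = 2*b³/(6 + b))
(-12 + s(K(4)))² = (-12 + 2*4³/(6 + 4))² = (-12 + 2*64/10)² = (-12 + 2*64*(⅒))² = (-12 + 64/5)² = (⅘)² = 16/25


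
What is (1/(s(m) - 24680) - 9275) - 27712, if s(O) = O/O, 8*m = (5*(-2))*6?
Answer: -912802174/24679 ≈ -36987.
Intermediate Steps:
m = -15/2 (m = ((5*(-2))*6)/8 = (-10*6)/8 = (⅛)*(-60) = -15/2 ≈ -7.5000)
s(O) = 1
(1/(s(m) - 24680) - 9275) - 27712 = (1/(1 - 24680) - 9275) - 27712 = (1/(-24679) - 9275) - 27712 = (-1/24679 - 9275) - 27712 = -228897726/24679 - 27712 = -912802174/24679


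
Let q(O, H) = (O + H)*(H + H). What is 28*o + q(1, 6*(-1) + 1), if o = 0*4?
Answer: 40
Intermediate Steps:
q(O, H) = 2*H*(H + O) (q(O, H) = (H + O)*(2*H) = 2*H*(H + O))
o = 0
28*o + q(1, 6*(-1) + 1) = 28*0 + 2*(6*(-1) + 1)*((6*(-1) + 1) + 1) = 0 + 2*(-6 + 1)*((-6 + 1) + 1) = 0 + 2*(-5)*(-5 + 1) = 0 + 2*(-5)*(-4) = 0 + 40 = 40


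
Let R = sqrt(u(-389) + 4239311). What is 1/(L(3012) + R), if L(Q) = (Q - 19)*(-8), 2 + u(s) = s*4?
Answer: -23944/569077383 - sqrt(4237753)/569077383 ≈ -4.5693e-5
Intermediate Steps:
u(s) = -2 + 4*s (u(s) = -2 + s*4 = -2 + 4*s)
R = sqrt(4237753) (R = sqrt((-2 + 4*(-389)) + 4239311) = sqrt((-2 - 1556) + 4239311) = sqrt(-1558 + 4239311) = sqrt(4237753) ≈ 2058.6)
L(Q) = 152 - 8*Q (L(Q) = (-19 + Q)*(-8) = 152 - 8*Q)
1/(L(3012) + R) = 1/((152 - 8*3012) + sqrt(4237753)) = 1/((152 - 24096) + sqrt(4237753)) = 1/(-23944 + sqrt(4237753))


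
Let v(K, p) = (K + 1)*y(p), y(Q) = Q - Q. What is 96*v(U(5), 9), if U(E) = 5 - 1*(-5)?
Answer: 0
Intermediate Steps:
U(E) = 10 (U(E) = 5 + 5 = 10)
y(Q) = 0
v(K, p) = 0 (v(K, p) = (K + 1)*0 = (1 + K)*0 = 0)
96*v(U(5), 9) = 96*0 = 0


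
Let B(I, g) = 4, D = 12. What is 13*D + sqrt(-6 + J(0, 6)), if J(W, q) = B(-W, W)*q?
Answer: 156 + 3*sqrt(2) ≈ 160.24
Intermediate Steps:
J(W, q) = 4*q
13*D + sqrt(-6 + J(0, 6)) = 13*12 + sqrt(-6 + 4*6) = 156 + sqrt(-6 + 24) = 156 + sqrt(18) = 156 + 3*sqrt(2)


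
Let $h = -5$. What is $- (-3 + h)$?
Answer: $8$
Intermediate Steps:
$- (-3 + h) = - (-3 - 5) = \left(-1\right) \left(-8\right) = 8$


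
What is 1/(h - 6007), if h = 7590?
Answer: 1/1583 ≈ 0.00063171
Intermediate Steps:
1/(h - 6007) = 1/(7590 - 6007) = 1/1583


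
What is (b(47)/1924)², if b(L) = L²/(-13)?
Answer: 4879681/625600144 ≈ 0.0078000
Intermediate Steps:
b(L) = -L²/13 (b(L) = L²*(-1/13) = -L²/13)
(b(47)/1924)² = (-1/13*47²/1924)² = (-1/13*2209*(1/1924))² = (-2209/13*1/1924)² = (-2209/25012)² = 4879681/625600144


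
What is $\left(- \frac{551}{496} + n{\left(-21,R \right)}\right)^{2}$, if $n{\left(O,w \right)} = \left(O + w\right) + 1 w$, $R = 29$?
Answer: $\frac{316875601}{246016} \approx 1288.0$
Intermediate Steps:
$n{\left(O,w \right)} = O + 2 w$ ($n{\left(O,w \right)} = \left(O + w\right) + w = O + 2 w$)
$\left(- \frac{551}{496} + n{\left(-21,R \right)}\right)^{2} = \left(- \frac{551}{496} + \left(-21 + 2 \cdot 29\right)\right)^{2} = \left(\left(-551\right) \frac{1}{496} + \left(-21 + 58\right)\right)^{2} = \left(- \frac{551}{496} + 37\right)^{2} = \left(\frac{17801}{496}\right)^{2} = \frac{316875601}{246016}$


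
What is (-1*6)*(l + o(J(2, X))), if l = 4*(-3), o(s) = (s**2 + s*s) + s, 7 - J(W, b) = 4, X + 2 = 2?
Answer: -54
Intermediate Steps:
X = 0 (X = -2 + 2 = 0)
J(W, b) = 3 (J(W, b) = 7 - 1*4 = 7 - 4 = 3)
o(s) = s + 2*s**2 (o(s) = (s**2 + s**2) + s = 2*s**2 + s = s + 2*s**2)
l = -12
(-1*6)*(l + o(J(2, X))) = (-1*6)*(-12 + 3*(1 + 2*3)) = -6*(-12 + 3*(1 + 6)) = -6*(-12 + 3*7) = -6*(-12 + 21) = -6*9 = -54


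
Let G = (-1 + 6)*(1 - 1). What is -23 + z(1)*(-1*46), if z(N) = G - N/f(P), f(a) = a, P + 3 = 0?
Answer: -115/3 ≈ -38.333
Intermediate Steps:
P = -3 (P = -3 + 0 = -3)
G = 0 (G = 5*0 = 0)
z(N) = N/3 (z(N) = 0 - N/(-3) = 0 - N*(-1)/3 = 0 - (-1)*N/3 = 0 + N/3 = N/3)
-23 + z(1)*(-1*46) = -23 + ((⅓)*1)*(-1*46) = -23 + (⅓)*(-46) = -23 - 46/3 = -115/3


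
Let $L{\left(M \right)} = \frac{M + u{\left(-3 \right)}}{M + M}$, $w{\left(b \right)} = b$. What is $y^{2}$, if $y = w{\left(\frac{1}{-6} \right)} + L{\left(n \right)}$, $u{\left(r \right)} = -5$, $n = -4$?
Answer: $\frac{529}{576} \approx 0.9184$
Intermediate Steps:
$L{\left(M \right)} = \frac{-5 + M}{2 M}$ ($L{\left(M \right)} = \frac{M - 5}{M + M} = \frac{-5 + M}{2 M}$)
$y = \frac{23}{24}$ ($y = \frac{1}{-6} + \frac{-5 - 4}{2 \left(-4\right)} = - \frac{1}{6} + \frac{1}{2} \left(- \frac{1}{4}\right) \left(-9\right) = - \frac{1}{6} + \frac{9}{8} = \frac{23}{24} \approx 0.95833$)
$y^{2} = \left(\frac{23}{24}\right)^{2} = \frac{529}{576}$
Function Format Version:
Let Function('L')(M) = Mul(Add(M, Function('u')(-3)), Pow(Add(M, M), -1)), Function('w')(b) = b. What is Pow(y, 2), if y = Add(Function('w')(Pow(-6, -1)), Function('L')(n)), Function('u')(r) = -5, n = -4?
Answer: Rational(529, 576) ≈ 0.91840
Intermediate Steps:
Function('L')(M) = Mul(Rational(1, 2), Pow(M, -1), Add(-5, M)) (Function('L')(M) = Mul(Add(M, -5), Pow(Add(M, M), -1)) = Mul(Add(-5, M), Pow(Mul(2, M), -1)) = Mul(Add(-5, M), Mul(Rational(1, 2), Pow(M, -1))) = Mul(Rational(1, 2), Pow(M, -1), Add(-5, M)))
y = Rational(23, 24) (y = Add(Pow(-6, -1), Mul(Rational(1, 2), Pow(-4, -1), Add(-5, -4))) = Add(Rational(-1, 6), Mul(Rational(1, 2), Rational(-1, 4), -9)) = Add(Rational(-1, 6), Rational(9, 8)) = Rational(23, 24) ≈ 0.95833)
Pow(y, 2) = Pow(Rational(23, 24), 2) = Rational(529, 576)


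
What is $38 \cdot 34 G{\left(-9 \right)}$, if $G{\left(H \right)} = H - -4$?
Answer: $-6460$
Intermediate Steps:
$G{\left(H \right)} = 4 + H$ ($G{\left(H \right)} = H + 4 = 4 + H$)
$38 \cdot 34 G{\left(-9 \right)} = 38 \cdot 34 \left(4 - 9\right) = 1292 \left(-5\right) = -6460$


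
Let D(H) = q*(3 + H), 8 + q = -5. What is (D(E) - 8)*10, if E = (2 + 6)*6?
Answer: -6710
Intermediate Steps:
q = -13 (q = -8 - 5 = -13)
E = 48 (E = 8*6 = 48)
D(H) = -39 - 13*H (D(H) = -13*(3 + H) = -39 - 13*H)
(D(E) - 8)*10 = ((-39 - 13*48) - 8)*10 = ((-39 - 624) - 8)*10 = (-663 - 8)*10 = -671*10 = -6710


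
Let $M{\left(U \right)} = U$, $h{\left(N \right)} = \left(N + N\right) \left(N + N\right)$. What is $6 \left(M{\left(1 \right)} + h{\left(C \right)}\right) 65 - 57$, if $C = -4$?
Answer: $25293$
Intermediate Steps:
$h{\left(N \right)} = 4 N^{2}$ ($h{\left(N \right)} = 2 N 2 N = 4 N^{2}$)
$6 \left(M{\left(1 \right)} + h{\left(C \right)}\right) 65 - 57 = 6 \left(1 + 4 \left(-4\right)^{2}\right) 65 - 57 = 6 \left(1 + 4 \cdot 16\right) 65 - 57 = 6 \left(1 + 64\right) 65 - 57 = 6 \cdot 65 \cdot 65 - 57 = 390 \cdot 65 - 57 = 25350 - 57 = 25293$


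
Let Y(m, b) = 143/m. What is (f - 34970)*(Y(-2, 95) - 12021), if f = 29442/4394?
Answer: 1857755514265/4394 ≈ 4.2279e+8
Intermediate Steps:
f = 14721/2197 (f = 29442*(1/4394) = 14721/2197 ≈ 6.7005)
(f - 34970)*(Y(-2, 95) - 12021) = (14721/2197 - 34970)*(143/(-2) - 12021) = -76814369*(143*(-½) - 12021)/2197 = -76814369*(-143/2 - 12021)/2197 = -76814369/2197*(-24185/2) = 1857755514265/4394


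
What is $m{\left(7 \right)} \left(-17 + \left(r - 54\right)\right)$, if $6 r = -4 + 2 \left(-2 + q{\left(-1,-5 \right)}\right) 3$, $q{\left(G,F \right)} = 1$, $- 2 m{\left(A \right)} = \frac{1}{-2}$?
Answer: $- \frac{109}{6} \approx -18.167$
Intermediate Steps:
$m{\left(A \right)} = \frac{1}{4}$ ($m{\left(A \right)} = - \frac{1}{2 \left(-2\right)} = \left(- \frac{1}{2}\right) \left(- \frac{1}{2}\right) = \frac{1}{4}$)
$r = - \frac{5}{3}$ ($r = \frac{-4 + 2 \left(-2 + 1\right) 3}{6} = \frac{-4 + 2 \left(-1\right) 3}{6} = \frac{-4 - 6}{6} = \frac{1}{6} \left(-10\right) = - \frac{5}{3} \approx -1.6667$)
$m{\left(7 \right)} \left(-17 + \left(r - 54\right)\right) = \frac{-17 - \frac{167}{3}}{4} = \frac{1}{4} \left(- \frac{218}{3}\right) = - \frac{109}{6}$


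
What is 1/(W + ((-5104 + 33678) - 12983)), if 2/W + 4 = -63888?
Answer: 31946/498070085 ≈ 6.4140e-5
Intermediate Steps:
W = -1/31946 (W = 2/(-4 - 63888) = 2/(-63892) = 2*(-1/63892) = -1/31946 ≈ -3.1303e-5)
1/(W + ((-5104 + 33678) - 12983)) = 1/(-1/31946 + ((-5104 + 33678) - 12983)) = 1/(-1/31946 + (28574 - 12983)) = 1/(-1/31946 + 15591) = 1/(498070085/31946) = 31946/498070085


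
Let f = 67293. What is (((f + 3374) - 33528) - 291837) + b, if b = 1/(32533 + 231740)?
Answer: -67309804553/264273 ≈ -2.5470e+5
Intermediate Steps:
b = 1/264273 ≈ 3.7840e-6
(((f + 3374) - 33528) - 291837) + b = (((67293 + 3374) - 33528) - 291837) + 1/264273 = ((70667 - 33528) - 291837) + 1/264273 = (37139 - 291837) + 1/264273 = -254698 + 1/264273 = -67309804553/264273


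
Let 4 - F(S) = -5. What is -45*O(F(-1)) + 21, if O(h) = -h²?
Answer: 3666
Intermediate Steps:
F(S) = 9 (F(S) = 4 - 1*(-5) = 4 + 5 = 9)
-45*O(F(-1)) + 21 = -(-45)*9² + 21 = -(-45)*81 + 21 = -45*(-81) + 21 = 3645 + 21 = 3666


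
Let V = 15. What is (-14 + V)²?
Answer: 1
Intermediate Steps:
(-14 + V)² = (-14 + 15)² = 1² = 1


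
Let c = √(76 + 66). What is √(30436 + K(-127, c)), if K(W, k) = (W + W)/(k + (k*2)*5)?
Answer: √(18564772996 - 99187*√142)/781 ≈ 174.45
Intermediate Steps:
c = √142 ≈ 11.916
K(W, k) = 2*W/(11*k) (K(W, k) = (2*W)/(k + (2*k)*5) = (2*W)/(k + 10*k) = (2*W)/((11*k)) = (2*W)*(1/(11*k)) = 2*W/(11*k))
√(30436 + K(-127, c)) = √(30436 + (2/11)*(-127)/√142) = √(30436 + (2/11)*(-127)*(√142/142)) = √(30436 - 127*√142/781)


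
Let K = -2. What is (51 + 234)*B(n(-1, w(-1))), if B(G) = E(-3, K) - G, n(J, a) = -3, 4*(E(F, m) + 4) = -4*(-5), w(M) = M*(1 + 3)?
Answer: 1140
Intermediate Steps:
w(M) = 4*M (w(M) = M*4 = 4*M)
E(F, m) = 1 (E(F, m) = -4 + (-4*(-5))/4 = -4 + (¼)*20 = -4 + 5 = 1)
B(G) = 1 - G
(51 + 234)*B(n(-1, w(-1))) = (51 + 234)*(1 - 1*(-3)) = 285*(1 + 3) = 285*4 = 1140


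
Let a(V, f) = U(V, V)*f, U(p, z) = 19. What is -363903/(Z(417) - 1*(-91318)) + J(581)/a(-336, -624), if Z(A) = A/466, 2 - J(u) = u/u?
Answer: -2010568783693/504527396880 ≈ -3.9851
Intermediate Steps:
J(u) = 1 (J(u) = 2 - u/u = 2 - 1*1 = 2 - 1 = 1)
Z(A) = A/466 (Z(A) = A*(1/466) = A/466)
a(V, f) = 19*f
-363903/(Z(417) - 1*(-91318)) + J(581)/a(-336, -624) = -363903/((1/466)*417 - 1*(-91318)) + 1/(19*(-624)) = -363903/(417/466 + 91318) + 1/(-11856) = -363903/42554605/466 + 1*(-1/11856) = -363903*466/42554605 - 1/11856 = -169578798/42554605 - 1/11856 = -2010568783693/504527396880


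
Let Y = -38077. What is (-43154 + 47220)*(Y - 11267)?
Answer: -200632704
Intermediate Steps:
(-43154 + 47220)*(Y - 11267) = (-43154 + 47220)*(-38077 - 11267) = 4066*(-49344) = -200632704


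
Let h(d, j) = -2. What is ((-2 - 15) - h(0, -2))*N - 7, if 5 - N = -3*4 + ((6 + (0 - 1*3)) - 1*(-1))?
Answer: -202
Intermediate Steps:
N = 13 (N = 5 - (-3*4 + ((6 + (0 - 1*3)) - 1*(-1))) = 5 - (-12 + ((6 + (0 - 3)) + 1)) = 5 - (-12 + ((6 - 3) + 1)) = 5 - (-12 + (3 + 1)) = 5 - (-12 + 4) = 5 - 1*(-8) = 5 + 8 = 13)
((-2 - 15) - h(0, -2))*N - 7 = ((-2 - 15) - 1*(-2))*13 - 7 = (-17 + 2)*13 - 7 = -15*13 - 7 = -195 - 7 = -202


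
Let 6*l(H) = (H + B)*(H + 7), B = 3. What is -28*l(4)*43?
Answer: -46354/3 ≈ -15451.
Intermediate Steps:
l(H) = (3 + H)*(7 + H)/6 (l(H) = ((H + 3)*(H + 7))/6 = ((3 + H)*(7 + H))/6 = (3 + H)*(7 + H)/6)
-28*l(4)*43 = -28*(7/2 + (⅙)*4² + (5/3)*4)*43 = -28*(7/2 + (⅙)*16 + 20/3)*43 = -28*(7/2 + 8/3 + 20/3)*43 = -28*77/6*43 = -1078/3*43 = -46354/3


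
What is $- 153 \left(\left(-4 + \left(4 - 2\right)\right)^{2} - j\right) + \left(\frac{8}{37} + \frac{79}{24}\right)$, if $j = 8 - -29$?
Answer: $\frac{4486627}{888} \approx 5052.5$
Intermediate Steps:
$j = 37$ ($j = 8 + 29 = 37$)
$- 153 \left(\left(-4 + \left(4 - 2\right)\right)^{2} - j\right) + \left(\frac{8}{37} + \frac{79}{24}\right) = - 153 \left(\left(-4 + \left(4 - 2\right)\right)^{2} - 37\right) + \left(\frac{8}{37} + \frac{79}{24}\right) = - 153 \left(\left(-4 + \left(4 - 2\right)\right)^{2} - 37\right) + \left(8 \cdot \frac{1}{37} + 79 \cdot \frac{1}{24}\right) = - 153 \left(\left(-4 + 2\right)^{2} - 37\right) + \left(\frac{8}{37} + \frac{79}{24}\right) = - 153 \left(\left(-2\right)^{2} - 37\right) + \frac{3115}{888} = - 153 \left(4 - 37\right) + \frac{3115}{888} = \left(-153\right) \left(-33\right) + \frac{3115}{888} = 5049 + \frac{3115}{888} = \frac{4486627}{888}$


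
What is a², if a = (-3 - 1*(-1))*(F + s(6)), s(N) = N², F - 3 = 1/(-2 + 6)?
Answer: 24649/4 ≈ 6162.3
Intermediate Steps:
F = 13/4 (F = 3 + 1/(-2 + 6) = 3 + 1/4 = 3 + ¼ = 13/4 ≈ 3.2500)
a = -157/2 (a = (-3 - 1*(-1))*(13/4 + 6²) = (-3 + 1)*(13/4 + 36) = -2*157/4 = -157/2 ≈ -78.500)
a² = (-157/2)² = 24649/4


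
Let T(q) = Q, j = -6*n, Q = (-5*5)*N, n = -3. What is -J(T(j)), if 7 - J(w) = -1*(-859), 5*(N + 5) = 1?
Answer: 852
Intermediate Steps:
N = -24/5 (N = -5 + (1/5)*1 = -5 + 1/5 = -24/5 ≈ -4.8000)
Q = 120 (Q = -5*5*(-24/5) = -25*(-24/5) = 120)
j = 18 (j = -6*(-3) = 18)
T(q) = 120
J(w) = -852 (J(w) = 7 - (-1)*(-859) = 7 - 1*859 = 7 - 859 = -852)
-J(T(j)) = -1*(-852) = 852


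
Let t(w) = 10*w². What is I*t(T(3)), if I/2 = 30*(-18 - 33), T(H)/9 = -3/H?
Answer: -2478600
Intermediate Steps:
T(H) = -27/H (T(H) = 9*(-3/H) = -27/H)
I = -3060 (I = 2*(30*(-18 - 33)) = 2*(30*(-51)) = 2*(-1530) = -3060)
I*t(T(3)) = -30600*(-27/3)² = -30600*(-27*⅓)² = -30600*(-9)² = -30600*81 = -3060*810 = -2478600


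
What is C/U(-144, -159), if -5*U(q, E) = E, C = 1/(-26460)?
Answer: -1/841428 ≈ -1.1885e-6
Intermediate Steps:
C = -1/26460 ≈ -3.7793e-5
U(q, E) = -E/5
C/U(-144, -159) = -1/(26460*((-⅕*(-159)))) = -1/(26460*159/5) = -1/26460*5/159 = -1/841428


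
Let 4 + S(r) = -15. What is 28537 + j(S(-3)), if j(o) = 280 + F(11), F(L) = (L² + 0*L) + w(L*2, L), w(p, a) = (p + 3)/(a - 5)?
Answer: 173653/6 ≈ 28942.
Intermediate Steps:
w(p, a) = (3 + p)/(-5 + a)
S(r) = -19 (S(r) = -4 - 15 = -19)
F(L) = L² + (3 + 2*L)/(-5 + L) (F(L) = (L² + 0*L) + (3 + L*2)/(-5 + L) = (L² + 0) + (3 + 2*L)/(-5 + L) = L² + (3 + 2*L)/(-5 + L))
j(o) = 2431/6 (j(o) = 280 + (3 + 2*11 + 11²*(-5 + 11))/(-5 + 11) = 280 + (3 + 22 + 121*6)/6 = 280 + (3 + 22 + 726)/6 = 280 + (⅙)*751 = 280 + 751/6 = 2431/6)
28537 + j(S(-3)) = 28537 + 2431/6 = 173653/6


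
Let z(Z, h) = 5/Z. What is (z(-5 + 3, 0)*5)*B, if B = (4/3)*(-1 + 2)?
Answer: -50/3 ≈ -16.667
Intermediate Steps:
B = 4/3 (B = (4*(1/3))*1 = (4/3)*1 = 4/3 ≈ 1.3333)
(z(-5 + 3, 0)*5)*B = ((5/(-5 + 3))*5)*(4/3) = ((5/(-2))*5)*(4/3) = ((5*(-1/2))*5)*(4/3) = -5/2*5*(4/3) = -25/2*4/3 = -50/3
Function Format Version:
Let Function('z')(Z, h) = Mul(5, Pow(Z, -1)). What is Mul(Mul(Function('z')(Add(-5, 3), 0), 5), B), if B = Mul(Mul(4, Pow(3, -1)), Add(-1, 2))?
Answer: Rational(-50, 3) ≈ -16.667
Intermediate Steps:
B = Rational(4, 3) (B = Mul(Mul(4, Rational(1, 3)), 1) = Mul(Rational(4, 3), 1) = Rational(4, 3) ≈ 1.3333)
Mul(Mul(Function('z')(Add(-5, 3), 0), 5), B) = Mul(Mul(Mul(5, Pow(Add(-5, 3), -1)), 5), Rational(4, 3)) = Mul(Mul(Mul(5, Pow(-2, -1)), 5), Rational(4, 3)) = Mul(Mul(Mul(5, Rational(-1, 2)), 5), Rational(4, 3)) = Mul(Mul(Rational(-5, 2), 5), Rational(4, 3)) = Mul(Rational(-25, 2), Rational(4, 3)) = Rational(-50, 3)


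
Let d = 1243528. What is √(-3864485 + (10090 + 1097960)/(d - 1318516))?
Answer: 7*I*√12319079194410/12498 ≈ 1965.8*I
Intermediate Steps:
√(-3864485 + (10090 + 1097960)/(d - 1318516)) = √(-3864485 + (10090 + 1097960)/(1243528 - 1318516)) = √(-3864485 + 1108050/(-74988)) = √(-3864485 + 1108050*(-1/74988)) = √(-3864485 - 184675/12498) = √(-48298518205/12498) = 7*I*√12319079194410/12498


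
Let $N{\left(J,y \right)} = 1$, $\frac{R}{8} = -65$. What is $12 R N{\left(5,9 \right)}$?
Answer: $-6240$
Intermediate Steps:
$R = -520$ ($R = 8 \left(-65\right) = -520$)
$12 R N{\left(5,9 \right)} = 12 \left(-520\right) 1 = \left(-6240\right) 1 = -6240$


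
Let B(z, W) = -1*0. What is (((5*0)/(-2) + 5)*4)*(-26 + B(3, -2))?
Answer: -520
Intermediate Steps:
B(z, W) = 0
(((5*0)/(-2) + 5)*4)*(-26 + B(3, -2)) = (((5*0)/(-2) + 5)*4)*(-26 + 0) = ((0*(-1/2) + 5)*4)*(-26) = ((0 + 5)*4)*(-26) = (5*4)*(-26) = 20*(-26) = -520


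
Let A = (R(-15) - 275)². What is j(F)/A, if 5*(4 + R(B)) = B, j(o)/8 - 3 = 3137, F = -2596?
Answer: 6280/19881 ≈ 0.31588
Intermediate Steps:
j(o) = 25120 (j(o) = 24 + 8*3137 = 24 + 25096 = 25120)
R(B) = -4 + B/5
A = 79524 (A = ((-4 + (⅕)*(-15)) - 275)² = ((-4 - 3) - 275)² = (-7 - 275)² = (-282)² = 79524)
j(F)/A = 25120/79524 = 25120*(1/79524) = 6280/19881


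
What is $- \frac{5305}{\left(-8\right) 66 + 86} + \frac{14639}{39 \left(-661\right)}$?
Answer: $\frac{10022089}{876486} \approx 11.434$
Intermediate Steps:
$- \frac{5305}{\left(-8\right) 66 + 86} + \frac{14639}{39 \left(-661\right)} = - \frac{5305}{-528 + 86} + \frac{14639}{-25779} = - \frac{5305}{-442} + 14639 \left(- \frac{1}{25779}\right) = \left(-5305\right) \left(- \frac{1}{442}\right) - \frac{14639}{25779} = \frac{5305}{442} - \frac{14639}{25779} = \frac{10022089}{876486}$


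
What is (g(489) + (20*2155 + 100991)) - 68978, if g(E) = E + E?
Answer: 76091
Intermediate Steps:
g(E) = 2*E
(g(489) + (20*2155 + 100991)) - 68978 = (2*489 + (20*2155 + 100991)) - 68978 = (978 + (43100 + 100991)) - 68978 = (978 + 144091) - 68978 = 145069 - 68978 = 76091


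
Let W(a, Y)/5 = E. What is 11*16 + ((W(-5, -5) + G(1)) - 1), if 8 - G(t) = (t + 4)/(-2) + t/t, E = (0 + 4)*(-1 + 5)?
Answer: 529/2 ≈ 264.50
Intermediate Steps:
E = 16 (E = 4*4 = 16)
W(a, Y) = 80 (W(a, Y) = 5*16 = 80)
G(t) = 9 + t/2 (G(t) = 8 - ((t + 4)/(-2) + t/t) = 8 - ((4 + t)*(-½) + 1) = 8 - ((-2 - t/2) + 1) = 8 - (-1 - t/2) = 8 + (1 + t/2) = 9 + t/2)
11*16 + ((W(-5, -5) + G(1)) - 1) = 11*16 + ((80 + (9 + (½)*1)) - 1) = 176 + ((80 + (9 + ½)) - 1) = 176 + ((80 + 19/2) - 1) = 176 + (179/2 - 1) = 176 + 177/2 = 529/2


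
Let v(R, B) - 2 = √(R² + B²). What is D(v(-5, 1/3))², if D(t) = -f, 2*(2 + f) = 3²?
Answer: 25/4 ≈ 6.2500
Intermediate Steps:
v(R, B) = 2 + √(B² + R²) (v(R, B) = 2 + √(R² + B²) = 2 + √(B² + R²))
f = 5/2 (f = -2 + (½)*3² = -2 + (½)*9 = -2 + 9/2 = 5/2 ≈ 2.5000)
D(t) = -5/2 (D(t) = -1*5/2 = -5/2)
D(v(-5, 1/3))² = (-5/2)² = 25/4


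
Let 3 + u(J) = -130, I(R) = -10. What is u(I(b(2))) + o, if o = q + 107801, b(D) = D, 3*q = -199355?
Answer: 123649/3 ≈ 41216.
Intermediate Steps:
q = -199355/3 (q = (⅓)*(-199355) = -199355/3 ≈ -66452.)
u(J) = -133 (u(J) = -3 - 130 = -133)
o = 124048/3 (o = -199355/3 + 107801 = 124048/3 ≈ 41349.)
u(I(b(2))) + o = -133 + 124048/3 = 123649/3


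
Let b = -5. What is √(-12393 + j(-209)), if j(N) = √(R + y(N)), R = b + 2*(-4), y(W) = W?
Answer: √(-12393 + I*√222) ≈ 0.0669 + 111.32*I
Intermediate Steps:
R = -13 (R = -5 + 2*(-4) = -5 - 8 = -13)
j(N) = √(-13 + N)
√(-12393 + j(-209)) = √(-12393 + √(-13 - 209)) = √(-12393 + √(-222)) = √(-12393 + I*√222)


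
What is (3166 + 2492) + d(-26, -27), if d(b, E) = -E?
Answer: 5685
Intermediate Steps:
(3166 + 2492) + d(-26, -27) = (3166 + 2492) - 1*(-27) = 5658 + 27 = 5685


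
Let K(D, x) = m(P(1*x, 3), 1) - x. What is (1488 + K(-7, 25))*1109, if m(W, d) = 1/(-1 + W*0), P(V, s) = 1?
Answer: 1621358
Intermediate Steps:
m(W, d) = -1 (m(W, d) = 1/(-1 + 0) = 1/(-1) = -1)
K(D, x) = -1 - x
(1488 + K(-7, 25))*1109 = (1488 + (-1 - 1*25))*1109 = (1488 + (-1 - 25))*1109 = (1488 - 26)*1109 = 1462*1109 = 1621358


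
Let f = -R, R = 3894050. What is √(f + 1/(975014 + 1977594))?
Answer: 3*I*√235749410674838518/738152 ≈ 1973.3*I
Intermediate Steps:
f = -3894050 (f = -1*3894050 = -3894050)
√(f + 1/(975014 + 1977594)) = √(-3894050 + 1/(975014 + 1977594)) = √(-3894050 + 1/2952608) = √(-11497603182399/2952608) = 3*I*√235749410674838518/738152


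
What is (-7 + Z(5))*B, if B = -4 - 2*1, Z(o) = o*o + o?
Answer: -138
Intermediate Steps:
Z(o) = o + o² (Z(o) = o² + o = o + o²)
B = -6 (B = -4 - 2 = -6)
(-7 + Z(5))*B = (-7 + 5*(1 + 5))*(-6) = (-7 + 5*6)*(-6) = (-7 + 30)*(-6) = 23*(-6) = -138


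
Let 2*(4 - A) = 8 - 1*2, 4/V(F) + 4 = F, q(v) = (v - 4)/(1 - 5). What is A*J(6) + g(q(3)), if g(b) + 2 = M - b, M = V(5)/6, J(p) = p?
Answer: 53/12 ≈ 4.4167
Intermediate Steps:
q(v) = 1 - v/4 (q(v) = (-4 + v)/(-4) = (-4 + v)*(-¼) = 1 - v/4)
V(F) = 4/(-4 + F)
M = ⅔ (M = (4/(-4 + 5))/6 = (4/1)*(⅙) = (4*1)*(⅙) = 4*(⅙) = ⅔ ≈ 0.66667)
A = 1 (A = 4 - (8 - 1*2)/2 = 4 - (8 - 2)/2 = 4 - ½*6 = 4 - 3 = 1)
g(b) = -4/3 - b (g(b) = -2 + (⅔ - b) = -4/3 - b)
A*J(6) + g(q(3)) = 1*6 + (-4/3 - (1 - ¼*3)) = 6 + (-4/3 - (1 - ¾)) = 6 + (-4/3 - 1*¼) = 6 + (-4/3 - ¼) = 6 - 19/12 = 53/12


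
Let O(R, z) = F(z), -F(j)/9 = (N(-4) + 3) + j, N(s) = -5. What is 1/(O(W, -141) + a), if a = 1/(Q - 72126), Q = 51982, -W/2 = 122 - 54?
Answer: 20144/25925327 ≈ 0.00077700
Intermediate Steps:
W = -136 (W = -2*(122 - 54) = -2*68 = -136)
F(j) = 18 - 9*j (F(j) = -9*((-5 + 3) + j) = -9*(-2 + j) = 18 - 9*j)
O(R, z) = 18 - 9*z
a = -1/20144 (a = 1/(51982 - 72126) = 1/(-20144) = -1/20144 ≈ -4.9643e-5)
1/(O(W, -141) + a) = 1/((18 - 9*(-141)) - 1/20144) = 1/((18 + 1269) - 1/20144) = 1/(1287 - 1/20144) = 1/(25925327/20144) = 20144/25925327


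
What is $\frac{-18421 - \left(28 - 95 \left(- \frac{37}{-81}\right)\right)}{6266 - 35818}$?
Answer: $\frac{745427}{1196856} \approx 0.62282$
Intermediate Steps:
$\frac{-18421 - \left(28 - 95 \left(- \frac{37}{-81}\right)\right)}{6266 - 35818} = \frac{-18421 - \left(28 - 95 \left(\left(-37\right) \left(- \frac{1}{81}\right)\right)\right)}{-29552} = \left(-18421 + \left(95 \cdot \frac{37}{81} - 28\right)\right) \left(- \frac{1}{29552}\right) = \left(-18421 + \left(\frac{3515}{81} - 28\right)\right) \left(- \frac{1}{29552}\right) = \left(-18421 + \frac{1247}{81}\right) \left(- \frac{1}{29552}\right) = \left(- \frac{1490854}{81}\right) \left(- \frac{1}{29552}\right) = \frac{745427}{1196856}$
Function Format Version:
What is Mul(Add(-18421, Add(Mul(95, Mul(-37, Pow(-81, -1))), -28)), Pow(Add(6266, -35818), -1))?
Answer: Rational(745427, 1196856) ≈ 0.62282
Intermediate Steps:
Mul(Add(-18421, Add(Mul(95, Mul(-37, Pow(-81, -1))), -28)), Pow(Add(6266, -35818), -1)) = Mul(Add(-18421, Add(Mul(95, Mul(-37, Rational(-1, 81))), -28)), Pow(-29552, -1)) = Mul(Add(-18421, Add(Mul(95, Rational(37, 81)), -28)), Rational(-1, 29552)) = Mul(Add(-18421, Add(Rational(3515, 81), -28)), Rational(-1, 29552)) = Mul(Add(-18421, Rational(1247, 81)), Rational(-1, 29552)) = Mul(Rational(-1490854, 81), Rational(-1, 29552)) = Rational(745427, 1196856)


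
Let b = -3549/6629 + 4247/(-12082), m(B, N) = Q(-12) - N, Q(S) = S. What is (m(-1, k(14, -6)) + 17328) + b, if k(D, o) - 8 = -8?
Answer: 198113533181/11441654 ≈ 17315.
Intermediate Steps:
k(D, o) = 0 (k(D, o) = 8 - 8 = 0)
m(B, N) = -12 - N
b = -10147483/11441654 (b = -3549*1/6629 + 4247*(-1/12082) = -507/947 - 4247/12082 = -10147483/11441654 ≈ -0.88689)
(m(-1, k(14, -6)) + 17328) + b = ((-12 - 1*0) + 17328) - 10147483/11441654 = ((-12 + 0) + 17328) - 10147483/11441654 = (-12 + 17328) - 10147483/11441654 = 17316 - 10147483/11441654 = 198113533181/11441654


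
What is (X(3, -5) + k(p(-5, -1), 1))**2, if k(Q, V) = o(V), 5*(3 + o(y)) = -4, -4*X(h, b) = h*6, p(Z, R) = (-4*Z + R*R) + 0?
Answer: 6889/100 ≈ 68.890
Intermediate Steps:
p(Z, R) = R**2 - 4*Z (p(Z, R) = (-4*Z + R**2) + 0 = (R**2 - 4*Z) + 0 = R**2 - 4*Z)
X(h, b) = -3*h/2 (X(h, b) = -h*6/4 = -3*h/2)
o(y) = -19/5 (o(y) = -3 + (1/5)*(-4) = -3 - 4/5 = -19/5)
k(Q, V) = -19/5
(X(3, -5) + k(p(-5, -1), 1))**2 = (-3/2*3 - 19/5)**2 = (-9/2 - 19/5)**2 = (-83/10)**2 = 6889/100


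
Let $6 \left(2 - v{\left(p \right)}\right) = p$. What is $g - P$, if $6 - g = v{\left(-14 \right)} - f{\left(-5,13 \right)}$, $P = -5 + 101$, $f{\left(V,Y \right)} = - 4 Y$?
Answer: $- \frac{439}{3} \approx -146.33$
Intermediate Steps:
$v{\left(p \right)} = 2 - \frac{p}{6}$
$P = 96$
$g = - \frac{151}{3}$ ($g = 6 - \left(\left(2 - - \frac{7}{3}\right) - \left(-4\right) 13\right) = 6 - \left(\left(2 + \frac{7}{3}\right) - -52\right) = 6 - \left(\frac{13}{3} + 52\right) = 6 - \frac{169}{3} = - \frac{151}{3} \approx -50.333$)
$g - P = - \frac{151}{3} - 96 = - \frac{439}{3}$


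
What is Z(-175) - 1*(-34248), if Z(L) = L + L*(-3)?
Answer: 34598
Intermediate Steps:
Z(L) = -2*L (Z(L) = L - 3*L = -2*L)
Z(-175) - 1*(-34248) = -2*(-175) - 1*(-34248) = 350 + 34248 = 34598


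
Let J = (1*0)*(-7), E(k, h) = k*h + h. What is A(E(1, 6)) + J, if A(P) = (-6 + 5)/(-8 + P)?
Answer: -1/4 ≈ -0.25000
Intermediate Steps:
E(k, h) = h + h*k (E(k, h) = h*k + h = h + h*k)
J = 0 (J = 0*(-7) = 0)
A(P) = -1/(-8 + P)
A(E(1, 6)) + J = -1/(-8 + 6*(1 + 1)) + 0 = -1/(-8 + 6*2) + 0 = -1/(-8 + 12) + 0 = -1/4 + 0 = -1/4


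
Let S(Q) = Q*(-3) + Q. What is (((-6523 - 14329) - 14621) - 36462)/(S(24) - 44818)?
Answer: 71935/44866 ≈ 1.6033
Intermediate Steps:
S(Q) = -2*Q (S(Q) = -3*Q + Q = -2*Q)
(((-6523 - 14329) - 14621) - 36462)/(S(24) - 44818) = (((-6523 - 14329) - 14621) - 36462)/(-2*24 - 44818) = ((-20852 - 14621) - 36462)/(-48 - 44818) = (-35473 - 36462)/(-44866) = -71935*(-1/44866) = 71935/44866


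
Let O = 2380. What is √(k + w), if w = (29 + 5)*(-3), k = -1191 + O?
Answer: √1087 ≈ 32.970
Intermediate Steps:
k = 1189 (k = -1191 + 2380 = 1189)
w = -102 (w = 34*(-3) = -102)
√(k + w) = √(1189 - 102) = √1087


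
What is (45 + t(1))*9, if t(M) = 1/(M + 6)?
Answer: 2844/7 ≈ 406.29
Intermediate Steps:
t(M) = 1/(6 + M)
(45 + t(1))*9 = (45 + 1/(6 + 1))*9 = (45 + 1/7)*9 = (45 + ⅐)*9 = (316/7)*9 = 2844/7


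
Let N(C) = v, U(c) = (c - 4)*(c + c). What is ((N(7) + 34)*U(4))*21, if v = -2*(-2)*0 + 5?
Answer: 0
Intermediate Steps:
U(c) = 2*c*(-4 + c) (U(c) = (-4 + c)*(2*c) = 2*c*(-4 + c))
v = 5 (v = 4*0 + 5 = 0 + 5 = 5)
N(C) = 5
((N(7) + 34)*U(4))*21 = ((5 + 34)*(2*4*(-4 + 4)))*21 = (39*(2*4*0))*21 = (39*0)*21 = 0*21 = 0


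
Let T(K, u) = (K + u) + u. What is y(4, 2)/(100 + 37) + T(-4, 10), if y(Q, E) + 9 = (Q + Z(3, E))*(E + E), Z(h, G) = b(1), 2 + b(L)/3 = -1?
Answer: 2163/137 ≈ 15.788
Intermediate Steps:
b(L) = -9 (b(L) = -6 + 3*(-1) = -6 - 3 = -9)
Z(h, G) = -9
T(K, u) = K + 2*u
y(Q, E) = -9 + 2*E*(-9 + Q) (y(Q, E) = -9 + (Q - 9)*(E + E) = -9 + (-9 + Q)*(2*E) = -9 + 2*E*(-9 + Q))
y(4, 2)/(100 + 37) + T(-4, 10) = (-9 - 18*2 + 2*2*4)/(100 + 37) + (-4 + 2*10) = (-9 - 36 + 16)/137 + (-4 + 20) = -29*1/137 + 16 = -29/137 + 16 = 2163/137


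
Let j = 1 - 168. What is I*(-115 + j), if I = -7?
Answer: 1974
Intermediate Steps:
j = -167
I*(-115 + j) = -7*(-115 - 167) = -7*(-282) = 1974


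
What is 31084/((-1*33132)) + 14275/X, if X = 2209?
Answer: 101073686/18297147 ≈ 5.5240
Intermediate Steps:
31084/((-1*33132)) + 14275/X = 31084/((-1*33132)) + 14275/2209 = 31084/(-33132) + 14275*(1/2209) = 31084*(-1/33132) + 14275/2209 = -7771/8283 + 14275/2209 = 101073686/18297147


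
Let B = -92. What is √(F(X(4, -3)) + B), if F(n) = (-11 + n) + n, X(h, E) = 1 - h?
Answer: I*√109 ≈ 10.44*I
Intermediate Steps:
F(n) = -11 + 2*n
√(F(X(4, -3)) + B) = √((-11 + 2*(1 - 1*4)) - 92) = √((-11 + 2*(1 - 4)) - 92) = √((-11 + 2*(-3)) - 92) = √((-11 - 6) - 92) = √(-17 - 92) = √(-109) = I*√109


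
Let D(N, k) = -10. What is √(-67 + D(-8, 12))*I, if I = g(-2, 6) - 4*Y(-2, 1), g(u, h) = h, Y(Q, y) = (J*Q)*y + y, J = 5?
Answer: 42*I*√77 ≈ 368.55*I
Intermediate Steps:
Y(Q, y) = y + 5*Q*y (Y(Q, y) = (5*Q)*y + y = 5*Q*y + y = y + 5*Q*y)
I = 42 (I = 6 - 4*(1 + 5*(-2)) = 6 - 4*(1 - 10) = 6 - 4*(-9) = 6 + 36 = 42)
√(-67 + D(-8, 12))*I = √(-67 - 10)*42 = √(-77)*42 = (I*√77)*42 = 42*I*√77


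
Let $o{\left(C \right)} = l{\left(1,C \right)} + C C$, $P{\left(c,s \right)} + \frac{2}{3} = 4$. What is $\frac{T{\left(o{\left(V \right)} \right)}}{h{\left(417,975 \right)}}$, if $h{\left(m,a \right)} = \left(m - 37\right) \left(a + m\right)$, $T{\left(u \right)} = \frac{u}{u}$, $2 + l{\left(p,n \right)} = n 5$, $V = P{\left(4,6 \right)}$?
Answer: $\frac{1}{528960} \approx 1.8905 \cdot 10^{-6}$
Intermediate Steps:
$P{\left(c,s \right)} = \frac{10}{3}$ ($P{\left(c,s \right)} = - \frac{2}{3} + 4 = \frac{10}{3}$)
$V = \frac{10}{3} \approx 3.3333$
$l{\left(p,n \right)} = -2 + 5 n$ ($l{\left(p,n \right)} = -2 + n 5 = -2 + 5 n$)
$o{\left(C \right)} = -2 + C^{2} + 5 C$ ($o{\left(C \right)} = \left(-2 + 5 C\right) + C C = \left(-2 + 5 C\right) + C^{2} = -2 + C^{2} + 5 C$)
$T{\left(u \right)} = 1$
$h{\left(m,a \right)} = \left(-37 + m\right) \left(a + m\right)$
$\frac{T{\left(o{\left(V \right)} \right)}}{h{\left(417,975 \right)}} = 1 \frac{1}{417^{2} - 36075 - 15429 + 975 \cdot 417} = 1 \frac{1}{173889 - 36075 - 15429 + 406575} = 1 \cdot \frac{1}{528960} = \frac{1}{528960}$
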